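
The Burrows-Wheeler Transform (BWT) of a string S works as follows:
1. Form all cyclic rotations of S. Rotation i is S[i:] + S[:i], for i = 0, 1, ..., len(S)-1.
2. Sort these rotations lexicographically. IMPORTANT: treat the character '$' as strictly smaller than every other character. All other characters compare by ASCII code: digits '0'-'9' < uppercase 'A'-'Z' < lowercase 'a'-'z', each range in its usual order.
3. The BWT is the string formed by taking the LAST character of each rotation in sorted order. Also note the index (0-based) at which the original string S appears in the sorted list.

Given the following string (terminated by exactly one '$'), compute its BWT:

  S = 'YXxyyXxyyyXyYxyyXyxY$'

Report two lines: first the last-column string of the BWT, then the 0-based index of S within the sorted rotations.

Answer: YYyyyx$yyXYXyyyXXxyxx
6

Derivation:
All 21 rotations (rotation i = S[i:]+S[:i]):
  rot[0] = YXxyyXxyyyXyYxyyXyxY$
  rot[1] = XxyyXxyyyXyYxyyXyxY$Y
  rot[2] = xyyXxyyyXyYxyyXyxY$YX
  rot[3] = yyXxyyyXyYxyyXyxY$YXx
  rot[4] = yXxyyyXyYxyyXyxY$YXxy
  rot[5] = XxyyyXyYxyyXyxY$YXxyy
  rot[6] = xyyyXyYxyyXyxY$YXxyyX
  rot[7] = yyyXyYxyyXyxY$YXxyyXx
  rot[8] = yyXyYxyyXyxY$YXxyyXxy
  rot[9] = yXyYxyyXyxY$YXxyyXxyy
  rot[10] = XyYxyyXyxY$YXxyyXxyyy
  rot[11] = yYxyyXyxY$YXxyyXxyyyX
  rot[12] = YxyyXyxY$YXxyyXxyyyXy
  rot[13] = xyyXyxY$YXxyyXxyyyXyY
  rot[14] = yyXyxY$YXxyyXxyyyXyYx
  rot[15] = yXyxY$YXxyyXxyyyXyYxy
  rot[16] = XyxY$YXxyyXxyyyXyYxyy
  rot[17] = yxY$YXxyyXxyyyXyYxyyX
  rot[18] = xY$YXxyyXxyyyXyYxyyXy
  rot[19] = Y$YXxyyXxyyyXyYxyyXyx
  rot[20] = $YXxyyXxyyyXyYxyyXyxY
Sorted (with $ < everything):
  sorted[0] = $YXxyyXxyyyXyYxyyXyxY  (last char: 'Y')
  sorted[1] = XxyyXxyyyXyYxyyXyxY$Y  (last char: 'Y')
  sorted[2] = XxyyyXyYxyyXyxY$YXxyy  (last char: 'y')
  sorted[3] = XyYxyyXyxY$YXxyyXxyyy  (last char: 'y')
  sorted[4] = XyxY$YXxyyXxyyyXyYxyy  (last char: 'y')
  sorted[5] = Y$YXxyyXxyyyXyYxyyXyx  (last char: 'x')
  sorted[6] = YXxyyXxyyyXyYxyyXyxY$  (last char: '$')
  sorted[7] = YxyyXyxY$YXxyyXxyyyXy  (last char: 'y')
  sorted[8] = xY$YXxyyXxyyyXyYxyyXy  (last char: 'y')
  sorted[9] = xyyXxyyyXyYxyyXyxY$YX  (last char: 'X')
  sorted[10] = xyyXyxY$YXxyyXxyyyXyY  (last char: 'Y')
  sorted[11] = xyyyXyYxyyXyxY$YXxyyX  (last char: 'X')
  sorted[12] = yXxyyyXyYxyyXyxY$YXxy  (last char: 'y')
  sorted[13] = yXyYxyyXyxY$YXxyyXxyy  (last char: 'y')
  sorted[14] = yXyxY$YXxyyXxyyyXyYxy  (last char: 'y')
  sorted[15] = yYxyyXyxY$YXxyyXxyyyX  (last char: 'X')
  sorted[16] = yxY$YXxyyXxyyyXyYxyyX  (last char: 'X')
  sorted[17] = yyXxyyyXyYxyyXyxY$YXx  (last char: 'x')
  sorted[18] = yyXyYxyyXyxY$YXxyyXxy  (last char: 'y')
  sorted[19] = yyXyxY$YXxyyXxyyyXyYx  (last char: 'x')
  sorted[20] = yyyXyYxyyXyxY$YXxyyXx  (last char: 'x')
Last column: YYyyyx$yyXYXyyyXXxyxx
Original string S is at sorted index 6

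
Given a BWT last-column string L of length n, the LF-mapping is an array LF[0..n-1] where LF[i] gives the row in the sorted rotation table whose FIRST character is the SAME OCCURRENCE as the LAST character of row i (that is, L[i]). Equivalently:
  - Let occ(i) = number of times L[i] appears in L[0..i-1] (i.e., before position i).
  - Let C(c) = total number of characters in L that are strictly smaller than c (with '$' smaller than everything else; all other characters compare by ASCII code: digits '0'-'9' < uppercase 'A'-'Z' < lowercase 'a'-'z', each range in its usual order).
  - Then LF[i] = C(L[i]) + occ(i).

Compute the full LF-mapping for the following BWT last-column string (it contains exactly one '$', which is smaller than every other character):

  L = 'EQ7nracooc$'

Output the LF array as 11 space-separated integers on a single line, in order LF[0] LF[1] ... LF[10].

Char counts: '$':1, '7':1, 'E':1, 'Q':1, 'a':1, 'c':2, 'n':1, 'o':2, 'r':1
C (first-col start): C('$')=0, C('7')=1, C('E')=2, C('Q')=3, C('a')=4, C('c')=5, C('n')=7, C('o')=8, C('r')=10
L[0]='E': occ=0, LF[0]=C('E')+0=2+0=2
L[1]='Q': occ=0, LF[1]=C('Q')+0=3+0=3
L[2]='7': occ=0, LF[2]=C('7')+0=1+0=1
L[3]='n': occ=0, LF[3]=C('n')+0=7+0=7
L[4]='r': occ=0, LF[4]=C('r')+0=10+0=10
L[5]='a': occ=0, LF[5]=C('a')+0=4+0=4
L[6]='c': occ=0, LF[6]=C('c')+0=5+0=5
L[7]='o': occ=0, LF[7]=C('o')+0=8+0=8
L[8]='o': occ=1, LF[8]=C('o')+1=8+1=9
L[9]='c': occ=1, LF[9]=C('c')+1=5+1=6
L[10]='$': occ=0, LF[10]=C('$')+0=0+0=0

Answer: 2 3 1 7 10 4 5 8 9 6 0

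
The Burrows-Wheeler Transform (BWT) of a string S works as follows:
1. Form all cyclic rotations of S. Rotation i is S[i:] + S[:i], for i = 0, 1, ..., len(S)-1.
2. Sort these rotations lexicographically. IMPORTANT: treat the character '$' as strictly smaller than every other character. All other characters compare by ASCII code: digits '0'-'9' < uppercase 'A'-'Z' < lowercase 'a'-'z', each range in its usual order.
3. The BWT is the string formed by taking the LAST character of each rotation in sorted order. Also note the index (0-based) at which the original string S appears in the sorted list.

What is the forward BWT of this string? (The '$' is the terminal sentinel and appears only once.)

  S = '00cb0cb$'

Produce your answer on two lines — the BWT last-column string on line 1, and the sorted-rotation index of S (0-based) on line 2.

All 8 rotations (rotation i = S[i:]+S[:i]):
  rot[0] = 00cb0cb$
  rot[1] = 0cb0cb$0
  rot[2] = cb0cb$00
  rot[3] = b0cb$00c
  rot[4] = 0cb$00cb
  rot[5] = cb$00cb0
  rot[6] = b$00cb0c
  rot[7] = $00cb0cb
Sorted (with $ < everything):
  sorted[0] = $00cb0cb  (last char: 'b')
  sorted[1] = 00cb0cb$  (last char: '$')
  sorted[2] = 0cb$00cb  (last char: 'b')
  sorted[3] = 0cb0cb$0  (last char: '0')
  sorted[4] = b$00cb0c  (last char: 'c')
  sorted[5] = b0cb$00c  (last char: 'c')
  sorted[6] = cb$00cb0  (last char: '0')
  sorted[7] = cb0cb$00  (last char: '0')
Last column: b$b0cc00
Original string S is at sorted index 1

Answer: b$b0cc00
1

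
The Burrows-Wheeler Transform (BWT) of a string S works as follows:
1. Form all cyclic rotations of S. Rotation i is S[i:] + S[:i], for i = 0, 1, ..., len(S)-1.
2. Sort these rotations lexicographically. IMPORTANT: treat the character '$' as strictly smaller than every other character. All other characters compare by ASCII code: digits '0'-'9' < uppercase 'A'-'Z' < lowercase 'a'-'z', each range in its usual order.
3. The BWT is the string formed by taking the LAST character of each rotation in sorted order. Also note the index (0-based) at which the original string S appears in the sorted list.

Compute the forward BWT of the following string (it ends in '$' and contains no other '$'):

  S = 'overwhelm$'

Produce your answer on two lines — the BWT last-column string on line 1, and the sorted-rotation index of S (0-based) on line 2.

Answer: mhvwel$eor
6

Derivation:
All 10 rotations (rotation i = S[i:]+S[:i]):
  rot[0] = overwhelm$
  rot[1] = verwhelm$o
  rot[2] = erwhelm$ov
  rot[3] = rwhelm$ove
  rot[4] = whelm$over
  rot[5] = helm$overw
  rot[6] = elm$overwh
  rot[7] = lm$overwhe
  rot[8] = m$overwhel
  rot[9] = $overwhelm
Sorted (with $ < everything):
  sorted[0] = $overwhelm  (last char: 'm')
  sorted[1] = elm$overwh  (last char: 'h')
  sorted[2] = erwhelm$ov  (last char: 'v')
  sorted[3] = helm$overw  (last char: 'w')
  sorted[4] = lm$overwhe  (last char: 'e')
  sorted[5] = m$overwhel  (last char: 'l')
  sorted[6] = overwhelm$  (last char: '$')
  sorted[7] = rwhelm$ove  (last char: 'e')
  sorted[8] = verwhelm$o  (last char: 'o')
  sorted[9] = whelm$over  (last char: 'r')
Last column: mhvwel$eor
Original string S is at sorted index 6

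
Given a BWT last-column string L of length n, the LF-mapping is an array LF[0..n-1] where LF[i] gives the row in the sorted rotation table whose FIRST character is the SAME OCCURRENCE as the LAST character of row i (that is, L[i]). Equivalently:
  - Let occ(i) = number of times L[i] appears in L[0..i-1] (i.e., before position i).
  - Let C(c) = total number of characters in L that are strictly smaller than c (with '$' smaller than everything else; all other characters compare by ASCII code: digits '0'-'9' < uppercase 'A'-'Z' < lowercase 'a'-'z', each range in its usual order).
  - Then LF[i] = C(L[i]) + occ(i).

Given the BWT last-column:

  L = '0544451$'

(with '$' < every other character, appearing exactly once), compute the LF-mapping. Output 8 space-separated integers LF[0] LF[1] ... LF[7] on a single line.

Char counts: '$':1, '0':1, '1':1, '4':3, '5':2
C (first-col start): C('$')=0, C('0')=1, C('1')=2, C('4')=3, C('5')=6
L[0]='0': occ=0, LF[0]=C('0')+0=1+0=1
L[1]='5': occ=0, LF[1]=C('5')+0=6+0=6
L[2]='4': occ=0, LF[2]=C('4')+0=3+0=3
L[3]='4': occ=1, LF[3]=C('4')+1=3+1=4
L[4]='4': occ=2, LF[4]=C('4')+2=3+2=5
L[5]='5': occ=1, LF[5]=C('5')+1=6+1=7
L[6]='1': occ=0, LF[6]=C('1')+0=2+0=2
L[7]='$': occ=0, LF[7]=C('$')+0=0+0=0

Answer: 1 6 3 4 5 7 2 0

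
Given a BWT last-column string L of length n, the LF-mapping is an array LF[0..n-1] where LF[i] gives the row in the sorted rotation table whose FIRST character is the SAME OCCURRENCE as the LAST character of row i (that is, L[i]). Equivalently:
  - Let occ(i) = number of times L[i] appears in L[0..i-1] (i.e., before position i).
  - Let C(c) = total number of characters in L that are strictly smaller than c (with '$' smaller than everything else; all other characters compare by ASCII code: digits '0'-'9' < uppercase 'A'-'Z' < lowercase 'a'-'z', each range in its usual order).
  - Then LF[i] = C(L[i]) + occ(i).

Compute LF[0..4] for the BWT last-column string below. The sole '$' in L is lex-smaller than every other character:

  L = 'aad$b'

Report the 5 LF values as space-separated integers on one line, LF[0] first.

Answer: 1 2 4 0 3

Derivation:
Char counts: '$':1, 'a':2, 'b':1, 'd':1
C (first-col start): C('$')=0, C('a')=1, C('b')=3, C('d')=4
L[0]='a': occ=0, LF[0]=C('a')+0=1+0=1
L[1]='a': occ=1, LF[1]=C('a')+1=1+1=2
L[2]='d': occ=0, LF[2]=C('d')+0=4+0=4
L[3]='$': occ=0, LF[3]=C('$')+0=0+0=0
L[4]='b': occ=0, LF[4]=C('b')+0=3+0=3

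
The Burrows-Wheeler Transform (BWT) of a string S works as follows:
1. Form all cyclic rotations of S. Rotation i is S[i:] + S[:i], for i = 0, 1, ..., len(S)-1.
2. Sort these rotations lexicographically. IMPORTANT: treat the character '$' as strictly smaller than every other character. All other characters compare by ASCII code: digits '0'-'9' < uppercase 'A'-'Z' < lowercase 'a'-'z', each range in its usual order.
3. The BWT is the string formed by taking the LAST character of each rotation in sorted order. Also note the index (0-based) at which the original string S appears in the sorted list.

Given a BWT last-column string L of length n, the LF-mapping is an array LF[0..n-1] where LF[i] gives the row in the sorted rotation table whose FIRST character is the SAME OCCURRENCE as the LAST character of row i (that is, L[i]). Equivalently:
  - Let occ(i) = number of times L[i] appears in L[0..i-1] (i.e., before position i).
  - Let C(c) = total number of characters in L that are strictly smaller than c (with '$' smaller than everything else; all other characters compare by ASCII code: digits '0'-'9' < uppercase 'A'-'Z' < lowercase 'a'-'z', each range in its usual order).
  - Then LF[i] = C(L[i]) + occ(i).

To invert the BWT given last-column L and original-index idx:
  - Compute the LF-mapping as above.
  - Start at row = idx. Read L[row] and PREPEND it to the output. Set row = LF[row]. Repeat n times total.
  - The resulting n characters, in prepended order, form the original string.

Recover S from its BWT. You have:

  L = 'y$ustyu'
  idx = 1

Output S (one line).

Answer: sutuyy$

Derivation:
LF mapping: 5 0 3 1 2 6 4
Walk LF starting at row 1, prepending L[row]:
  step 1: row=1, L[1]='$', prepend. Next row=LF[1]=0
  step 2: row=0, L[0]='y', prepend. Next row=LF[0]=5
  step 3: row=5, L[5]='y', prepend. Next row=LF[5]=6
  step 4: row=6, L[6]='u', prepend. Next row=LF[6]=4
  step 5: row=4, L[4]='t', prepend. Next row=LF[4]=2
  step 6: row=2, L[2]='u', prepend. Next row=LF[2]=3
  step 7: row=3, L[3]='s', prepend. Next row=LF[3]=1
Reversed output: sutuyy$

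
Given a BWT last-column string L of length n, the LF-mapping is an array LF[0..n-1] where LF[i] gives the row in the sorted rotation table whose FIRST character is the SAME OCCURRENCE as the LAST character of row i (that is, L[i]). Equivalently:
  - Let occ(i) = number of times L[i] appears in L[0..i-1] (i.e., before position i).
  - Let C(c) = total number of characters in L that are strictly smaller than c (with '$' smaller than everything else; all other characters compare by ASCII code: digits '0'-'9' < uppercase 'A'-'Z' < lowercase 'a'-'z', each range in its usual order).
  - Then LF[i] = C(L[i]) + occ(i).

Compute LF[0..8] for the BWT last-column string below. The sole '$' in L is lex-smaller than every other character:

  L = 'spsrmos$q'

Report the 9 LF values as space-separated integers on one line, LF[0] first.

Char counts: '$':1, 'm':1, 'o':1, 'p':1, 'q':1, 'r':1, 's':3
C (first-col start): C('$')=0, C('m')=1, C('o')=2, C('p')=3, C('q')=4, C('r')=5, C('s')=6
L[0]='s': occ=0, LF[0]=C('s')+0=6+0=6
L[1]='p': occ=0, LF[1]=C('p')+0=3+0=3
L[2]='s': occ=1, LF[2]=C('s')+1=6+1=7
L[3]='r': occ=0, LF[3]=C('r')+0=5+0=5
L[4]='m': occ=0, LF[4]=C('m')+0=1+0=1
L[5]='o': occ=0, LF[5]=C('o')+0=2+0=2
L[6]='s': occ=2, LF[6]=C('s')+2=6+2=8
L[7]='$': occ=0, LF[7]=C('$')+0=0+0=0
L[8]='q': occ=0, LF[8]=C('q')+0=4+0=4

Answer: 6 3 7 5 1 2 8 0 4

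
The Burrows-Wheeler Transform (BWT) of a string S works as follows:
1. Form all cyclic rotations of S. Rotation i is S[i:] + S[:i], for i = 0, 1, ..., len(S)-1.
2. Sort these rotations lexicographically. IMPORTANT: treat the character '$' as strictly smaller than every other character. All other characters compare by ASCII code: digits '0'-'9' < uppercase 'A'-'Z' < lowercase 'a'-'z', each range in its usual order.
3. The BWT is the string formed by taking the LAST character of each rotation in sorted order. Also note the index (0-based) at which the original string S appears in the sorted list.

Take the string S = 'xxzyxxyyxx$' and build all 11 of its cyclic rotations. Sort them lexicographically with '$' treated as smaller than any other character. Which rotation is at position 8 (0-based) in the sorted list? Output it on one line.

Answer: yxxyyxx$xxz

Derivation:
All 11 rotations (rotation i = S[i:]+S[:i]):
  rot[0] = xxzyxxyyxx$
  rot[1] = xzyxxyyxx$x
  rot[2] = zyxxyyxx$xx
  rot[3] = yxxyyxx$xxz
  rot[4] = xxyyxx$xxzy
  rot[5] = xyyxx$xxzyx
  rot[6] = yyxx$xxzyxx
  rot[7] = yxx$xxzyxxy
  rot[8] = xx$xxzyxxyy
  rot[9] = x$xxzyxxyyx
  rot[10] = $xxzyxxyyxx
Sorted (with $ < everything):
  sorted[0] = $xxzyxxyyxx
  sorted[1] = x$xxzyxxyyx
  sorted[2] = xx$xxzyxxyy
  sorted[3] = xxyyxx$xxzy
  sorted[4] = xxzyxxyyxx$
  sorted[5] = xyyxx$xxzyx
  sorted[6] = xzyxxyyxx$x
  sorted[7] = yxx$xxzyxxy
  sorted[8] = yxxyyxx$xxz
  sorted[9] = yyxx$xxzyxx
  sorted[10] = zyxxyyxx$xx
sorted[8] = yxxyyxx$xxz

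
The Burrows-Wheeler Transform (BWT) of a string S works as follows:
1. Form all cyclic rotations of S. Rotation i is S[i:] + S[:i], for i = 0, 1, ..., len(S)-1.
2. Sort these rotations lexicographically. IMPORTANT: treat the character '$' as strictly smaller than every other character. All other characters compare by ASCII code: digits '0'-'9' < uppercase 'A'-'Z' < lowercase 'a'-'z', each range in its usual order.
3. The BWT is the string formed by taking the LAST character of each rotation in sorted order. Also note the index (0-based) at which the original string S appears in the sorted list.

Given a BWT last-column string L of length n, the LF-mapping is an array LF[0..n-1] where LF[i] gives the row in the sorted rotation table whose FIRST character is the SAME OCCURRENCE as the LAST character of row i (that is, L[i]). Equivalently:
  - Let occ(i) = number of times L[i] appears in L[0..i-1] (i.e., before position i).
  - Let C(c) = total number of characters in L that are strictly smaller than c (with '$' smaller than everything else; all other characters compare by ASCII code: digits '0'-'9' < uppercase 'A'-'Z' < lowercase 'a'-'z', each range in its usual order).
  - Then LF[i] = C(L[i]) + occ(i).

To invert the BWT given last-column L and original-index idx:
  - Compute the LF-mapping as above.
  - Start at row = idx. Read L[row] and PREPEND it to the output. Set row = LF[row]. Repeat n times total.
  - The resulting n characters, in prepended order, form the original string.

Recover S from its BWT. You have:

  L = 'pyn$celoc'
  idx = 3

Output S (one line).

LF mapping: 7 8 5 0 1 3 4 6 2
Walk LF starting at row 3, prepending L[row]:
  step 1: row=3, L[3]='$', prepend. Next row=LF[3]=0
  step 2: row=0, L[0]='p', prepend. Next row=LF[0]=7
  step 3: row=7, L[7]='o', prepend. Next row=LF[7]=6
  step 4: row=6, L[6]='l', prepend. Next row=LF[6]=4
  step 5: row=4, L[4]='c', prepend. Next row=LF[4]=1
  step 6: row=1, L[1]='y', prepend. Next row=LF[1]=8
  step 7: row=8, L[8]='c', prepend. Next row=LF[8]=2
  step 8: row=2, L[2]='n', prepend. Next row=LF[2]=5
  step 9: row=5, L[5]='e', prepend. Next row=LF[5]=3
Reversed output: encyclop$

Answer: encyclop$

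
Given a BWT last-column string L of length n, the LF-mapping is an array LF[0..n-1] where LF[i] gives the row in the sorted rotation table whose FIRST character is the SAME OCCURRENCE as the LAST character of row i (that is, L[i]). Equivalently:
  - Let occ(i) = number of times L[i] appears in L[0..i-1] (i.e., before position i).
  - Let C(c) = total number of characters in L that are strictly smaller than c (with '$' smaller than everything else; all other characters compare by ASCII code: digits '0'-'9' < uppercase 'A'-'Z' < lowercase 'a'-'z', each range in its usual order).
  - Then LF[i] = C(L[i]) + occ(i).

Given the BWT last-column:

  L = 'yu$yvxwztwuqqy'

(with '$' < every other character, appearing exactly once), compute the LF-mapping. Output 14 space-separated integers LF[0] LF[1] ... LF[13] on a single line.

Answer: 10 4 0 11 6 9 7 13 3 8 5 1 2 12

Derivation:
Char counts: '$':1, 'q':2, 't':1, 'u':2, 'v':1, 'w':2, 'x':1, 'y':3, 'z':1
C (first-col start): C('$')=0, C('q')=1, C('t')=3, C('u')=4, C('v')=6, C('w')=7, C('x')=9, C('y')=10, C('z')=13
L[0]='y': occ=0, LF[0]=C('y')+0=10+0=10
L[1]='u': occ=0, LF[1]=C('u')+0=4+0=4
L[2]='$': occ=0, LF[2]=C('$')+0=0+0=0
L[3]='y': occ=1, LF[3]=C('y')+1=10+1=11
L[4]='v': occ=0, LF[4]=C('v')+0=6+0=6
L[5]='x': occ=0, LF[5]=C('x')+0=9+0=9
L[6]='w': occ=0, LF[6]=C('w')+0=7+0=7
L[7]='z': occ=0, LF[7]=C('z')+0=13+0=13
L[8]='t': occ=0, LF[8]=C('t')+0=3+0=3
L[9]='w': occ=1, LF[9]=C('w')+1=7+1=8
L[10]='u': occ=1, LF[10]=C('u')+1=4+1=5
L[11]='q': occ=0, LF[11]=C('q')+0=1+0=1
L[12]='q': occ=1, LF[12]=C('q')+1=1+1=2
L[13]='y': occ=2, LF[13]=C('y')+2=10+2=12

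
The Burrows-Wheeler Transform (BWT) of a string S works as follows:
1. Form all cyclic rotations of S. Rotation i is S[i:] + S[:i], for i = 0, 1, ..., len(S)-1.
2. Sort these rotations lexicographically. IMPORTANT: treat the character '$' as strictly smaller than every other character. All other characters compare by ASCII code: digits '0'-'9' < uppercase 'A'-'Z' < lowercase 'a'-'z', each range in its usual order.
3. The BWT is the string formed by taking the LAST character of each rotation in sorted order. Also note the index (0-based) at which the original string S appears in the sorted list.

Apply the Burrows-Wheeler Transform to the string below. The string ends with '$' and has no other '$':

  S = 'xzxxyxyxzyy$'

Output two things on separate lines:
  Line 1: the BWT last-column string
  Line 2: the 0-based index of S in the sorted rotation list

Answer: yzxy$yyxxzxx
4

Derivation:
All 12 rotations (rotation i = S[i:]+S[:i]):
  rot[0] = xzxxyxyxzyy$
  rot[1] = zxxyxyxzyy$x
  rot[2] = xxyxyxzyy$xz
  rot[3] = xyxyxzyy$xzx
  rot[4] = yxyxzyy$xzxx
  rot[5] = xyxzyy$xzxxy
  rot[6] = yxzyy$xzxxyx
  rot[7] = xzyy$xzxxyxy
  rot[8] = zyy$xzxxyxyx
  rot[9] = yy$xzxxyxyxz
  rot[10] = y$xzxxyxyxzy
  rot[11] = $xzxxyxyxzyy
Sorted (with $ < everything):
  sorted[0] = $xzxxyxyxzyy  (last char: 'y')
  sorted[1] = xxyxyxzyy$xz  (last char: 'z')
  sorted[2] = xyxyxzyy$xzx  (last char: 'x')
  sorted[3] = xyxzyy$xzxxy  (last char: 'y')
  sorted[4] = xzxxyxyxzyy$  (last char: '$')
  sorted[5] = xzyy$xzxxyxy  (last char: 'y')
  sorted[6] = y$xzxxyxyxzy  (last char: 'y')
  sorted[7] = yxyxzyy$xzxx  (last char: 'x')
  sorted[8] = yxzyy$xzxxyx  (last char: 'x')
  sorted[9] = yy$xzxxyxyxz  (last char: 'z')
  sorted[10] = zxxyxyxzyy$x  (last char: 'x')
  sorted[11] = zyy$xzxxyxyx  (last char: 'x')
Last column: yzxy$yyxxzxx
Original string S is at sorted index 4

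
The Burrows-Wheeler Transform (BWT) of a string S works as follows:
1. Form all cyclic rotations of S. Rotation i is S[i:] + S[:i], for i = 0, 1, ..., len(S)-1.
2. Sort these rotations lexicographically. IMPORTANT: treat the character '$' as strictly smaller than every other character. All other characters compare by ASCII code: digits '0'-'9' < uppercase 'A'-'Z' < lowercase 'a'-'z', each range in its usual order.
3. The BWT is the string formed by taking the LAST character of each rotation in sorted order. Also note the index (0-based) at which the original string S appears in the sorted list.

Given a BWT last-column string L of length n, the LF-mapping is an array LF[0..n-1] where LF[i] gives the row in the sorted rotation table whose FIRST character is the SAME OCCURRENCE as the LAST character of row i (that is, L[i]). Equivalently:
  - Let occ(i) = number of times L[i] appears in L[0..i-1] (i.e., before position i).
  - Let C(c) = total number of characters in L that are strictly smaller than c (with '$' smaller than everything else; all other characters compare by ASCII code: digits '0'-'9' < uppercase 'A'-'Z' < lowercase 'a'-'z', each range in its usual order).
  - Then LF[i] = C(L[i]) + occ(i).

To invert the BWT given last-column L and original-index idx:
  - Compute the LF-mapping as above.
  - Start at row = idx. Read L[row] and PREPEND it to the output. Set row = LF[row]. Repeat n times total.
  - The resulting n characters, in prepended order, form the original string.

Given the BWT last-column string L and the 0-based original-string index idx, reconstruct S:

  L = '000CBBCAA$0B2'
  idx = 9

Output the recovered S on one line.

Answer: B2CAAB0BC000$

Derivation:
LF mapping: 1 2 3 11 8 9 12 6 7 0 4 10 5
Walk LF starting at row 9, prepending L[row]:
  step 1: row=9, L[9]='$', prepend. Next row=LF[9]=0
  step 2: row=0, L[0]='0', prepend. Next row=LF[0]=1
  step 3: row=1, L[1]='0', prepend. Next row=LF[1]=2
  step 4: row=2, L[2]='0', prepend. Next row=LF[2]=3
  step 5: row=3, L[3]='C', prepend. Next row=LF[3]=11
  step 6: row=11, L[11]='B', prepend. Next row=LF[11]=10
  step 7: row=10, L[10]='0', prepend. Next row=LF[10]=4
  step 8: row=4, L[4]='B', prepend. Next row=LF[4]=8
  step 9: row=8, L[8]='A', prepend. Next row=LF[8]=7
  step 10: row=7, L[7]='A', prepend. Next row=LF[7]=6
  step 11: row=6, L[6]='C', prepend. Next row=LF[6]=12
  step 12: row=12, L[12]='2', prepend. Next row=LF[12]=5
  step 13: row=5, L[5]='B', prepend. Next row=LF[5]=9
Reversed output: B2CAAB0BC000$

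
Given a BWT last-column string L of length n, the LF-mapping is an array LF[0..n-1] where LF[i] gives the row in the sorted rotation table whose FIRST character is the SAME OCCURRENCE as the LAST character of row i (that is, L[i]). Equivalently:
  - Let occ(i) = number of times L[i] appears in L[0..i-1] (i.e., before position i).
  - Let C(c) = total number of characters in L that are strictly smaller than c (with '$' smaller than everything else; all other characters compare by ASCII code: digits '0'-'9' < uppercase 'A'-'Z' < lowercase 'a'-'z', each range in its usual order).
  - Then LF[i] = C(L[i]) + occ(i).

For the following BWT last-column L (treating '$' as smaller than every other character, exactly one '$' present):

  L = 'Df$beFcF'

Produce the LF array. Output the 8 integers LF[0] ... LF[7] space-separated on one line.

Char counts: '$':1, 'D':1, 'F':2, 'b':1, 'c':1, 'e':1, 'f':1
C (first-col start): C('$')=0, C('D')=1, C('F')=2, C('b')=4, C('c')=5, C('e')=6, C('f')=7
L[0]='D': occ=0, LF[0]=C('D')+0=1+0=1
L[1]='f': occ=0, LF[1]=C('f')+0=7+0=7
L[2]='$': occ=0, LF[2]=C('$')+0=0+0=0
L[3]='b': occ=0, LF[3]=C('b')+0=4+0=4
L[4]='e': occ=0, LF[4]=C('e')+0=6+0=6
L[5]='F': occ=0, LF[5]=C('F')+0=2+0=2
L[6]='c': occ=0, LF[6]=C('c')+0=5+0=5
L[7]='F': occ=1, LF[7]=C('F')+1=2+1=3

Answer: 1 7 0 4 6 2 5 3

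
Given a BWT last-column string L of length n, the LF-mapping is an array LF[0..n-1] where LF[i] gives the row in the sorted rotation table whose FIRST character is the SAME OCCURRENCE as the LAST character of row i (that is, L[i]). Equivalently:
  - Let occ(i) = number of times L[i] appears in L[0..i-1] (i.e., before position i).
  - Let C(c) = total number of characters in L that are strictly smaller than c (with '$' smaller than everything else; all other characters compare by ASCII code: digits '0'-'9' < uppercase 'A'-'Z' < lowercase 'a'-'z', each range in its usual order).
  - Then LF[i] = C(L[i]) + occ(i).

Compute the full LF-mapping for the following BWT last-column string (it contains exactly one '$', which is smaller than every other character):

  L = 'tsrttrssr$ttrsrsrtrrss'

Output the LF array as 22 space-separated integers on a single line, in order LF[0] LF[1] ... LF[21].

Answer: 16 9 1 17 18 2 10 11 3 0 19 20 4 12 5 13 6 21 7 8 14 15

Derivation:
Char counts: '$':1, 'r':8, 's':7, 't':6
C (first-col start): C('$')=0, C('r')=1, C('s')=9, C('t')=16
L[0]='t': occ=0, LF[0]=C('t')+0=16+0=16
L[1]='s': occ=0, LF[1]=C('s')+0=9+0=9
L[2]='r': occ=0, LF[2]=C('r')+0=1+0=1
L[3]='t': occ=1, LF[3]=C('t')+1=16+1=17
L[4]='t': occ=2, LF[4]=C('t')+2=16+2=18
L[5]='r': occ=1, LF[5]=C('r')+1=1+1=2
L[6]='s': occ=1, LF[6]=C('s')+1=9+1=10
L[7]='s': occ=2, LF[7]=C('s')+2=9+2=11
L[8]='r': occ=2, LF[8]=C('r')+2=1+2=3
L[9]='$': occ=0, LF[9]=C('$')+0=0+0=0
L[10]='t': occ=3, LF[10]=C('t')+3=16+3=19
L[11]='t': occ=4, LF[11]=C('t')+4=16+4=20
L[12]='r': occ=3, LF[12]=C('r')+3=1+3=4
L[13]='s': occ=3, LF[13]=C('s')+3=9+3=12
L[14]='r': occ=4, LF[14]=C('r')+4=1+4=5
L[15]='s': occ=4, LF[15]=C('s')+4=9+4=13
L[16]='r': occ=5, LF[16]=C('r')+5=1+5=6
L[17]='t': occ=5, LF[17]=C('t')+5=16+5=21
L[18]='r': occ=6, LF[18]=C('r')+6=1+6=7
L[19]='r': occ=7, LF[19]=C('r')+7=1+7=8
L[20]='s': occ=5, LF[20]=C('s')+5=9+5=14
L[21]='s': occ=6, LF[21]=C('s')+6=9+6=15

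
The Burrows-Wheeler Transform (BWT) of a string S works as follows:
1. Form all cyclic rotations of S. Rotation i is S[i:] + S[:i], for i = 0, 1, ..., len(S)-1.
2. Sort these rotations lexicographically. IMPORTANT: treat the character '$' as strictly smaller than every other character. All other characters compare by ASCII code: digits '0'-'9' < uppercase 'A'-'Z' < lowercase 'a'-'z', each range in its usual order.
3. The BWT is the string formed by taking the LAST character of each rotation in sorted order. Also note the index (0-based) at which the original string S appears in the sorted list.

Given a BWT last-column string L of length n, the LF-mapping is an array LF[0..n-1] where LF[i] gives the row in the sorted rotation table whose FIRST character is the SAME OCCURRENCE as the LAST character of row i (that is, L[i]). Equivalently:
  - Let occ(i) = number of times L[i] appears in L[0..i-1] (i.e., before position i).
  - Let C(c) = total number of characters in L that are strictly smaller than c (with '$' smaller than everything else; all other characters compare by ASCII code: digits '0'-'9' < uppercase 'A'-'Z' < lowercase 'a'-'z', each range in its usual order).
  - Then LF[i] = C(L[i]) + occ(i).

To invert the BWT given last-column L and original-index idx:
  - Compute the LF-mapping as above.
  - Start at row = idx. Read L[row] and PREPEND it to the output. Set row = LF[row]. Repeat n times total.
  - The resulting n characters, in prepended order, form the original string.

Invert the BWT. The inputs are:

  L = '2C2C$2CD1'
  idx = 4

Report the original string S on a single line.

Answer: 2C1DCC22$

Derivation:
LF mapping: 2 5 3 6 0 4 7 8 1
Walk LF starting at row 4, prepending L[row]:
  step 1: row=4, L[4]='$', prepend. Next row=LF[4]=0
  step 2: row=0, L[0]='2', prepend. Next row=LF[0]=2
  step 3: row=2, L[2]='2', prepend. Next row=LF[2]=3
  step 4: row=3, L[3]='C', prepend. Next row=LF[3]=6
  step 5: row=6, L[6]='C', prepend. Next row=LF[6]=7
  step 6: row=7, L[7]='D', prepend. Next row=LF[7]=8
  step 7: row=8, L[8]='1', prepend. Next row=LF[8]=1
  step 8: row=1, L[1]='C', prepend. Next row=LF[1]=5
  step 9: row=5, L[5]='2', prepend. Next row=LF[5]=4
Reversed output: 2C1DCC22$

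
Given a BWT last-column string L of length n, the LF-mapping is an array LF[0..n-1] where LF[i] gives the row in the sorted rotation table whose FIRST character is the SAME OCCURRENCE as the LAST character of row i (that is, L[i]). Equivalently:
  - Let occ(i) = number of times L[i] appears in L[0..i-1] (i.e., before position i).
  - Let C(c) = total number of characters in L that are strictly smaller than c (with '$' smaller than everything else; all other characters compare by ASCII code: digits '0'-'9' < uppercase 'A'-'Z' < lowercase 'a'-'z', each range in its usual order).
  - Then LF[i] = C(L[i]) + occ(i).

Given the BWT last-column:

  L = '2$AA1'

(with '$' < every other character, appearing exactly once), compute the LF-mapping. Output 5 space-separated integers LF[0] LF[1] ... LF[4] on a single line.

Char counts: '$':1, '1':1, '2':1, 'A':2
C (first-col start): C('$')=0, C('1')=1, C('2')=2, C('A')=3
L[0]='2': occ=0, LF[0]=C('2')+0=2+0=2
L[1]='$': occ=0, LF[1]=C('$')+0=0+0=0
L[2]='A': occ=0, LF[2]=C('A')+0=3+0=3
L[3]='A': occ=1, LF[3]=C('A')+1=3+1=4
L[4]='1': occ=0, LF[4]=C('1')+0=1+0=1

Answer: 2 0 3 4 1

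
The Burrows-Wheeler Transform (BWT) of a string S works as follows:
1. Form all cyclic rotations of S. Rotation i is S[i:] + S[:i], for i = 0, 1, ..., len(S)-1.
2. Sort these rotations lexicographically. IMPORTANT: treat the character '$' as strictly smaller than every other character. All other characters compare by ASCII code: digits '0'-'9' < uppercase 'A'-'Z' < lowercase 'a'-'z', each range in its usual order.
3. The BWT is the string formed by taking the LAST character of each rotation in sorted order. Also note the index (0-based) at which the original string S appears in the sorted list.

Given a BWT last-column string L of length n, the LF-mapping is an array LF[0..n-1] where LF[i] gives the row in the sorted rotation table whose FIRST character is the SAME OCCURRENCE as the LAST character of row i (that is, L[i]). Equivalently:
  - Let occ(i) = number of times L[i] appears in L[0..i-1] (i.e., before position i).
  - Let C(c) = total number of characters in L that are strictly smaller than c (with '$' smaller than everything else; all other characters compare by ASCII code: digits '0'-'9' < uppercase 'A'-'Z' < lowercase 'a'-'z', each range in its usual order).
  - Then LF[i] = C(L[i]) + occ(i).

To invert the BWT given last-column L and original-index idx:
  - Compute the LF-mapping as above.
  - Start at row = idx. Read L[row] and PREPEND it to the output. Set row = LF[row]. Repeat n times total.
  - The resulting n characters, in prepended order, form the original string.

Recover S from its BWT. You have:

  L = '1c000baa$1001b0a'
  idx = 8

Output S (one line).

LF mapping: 7 15 1 2 3 13 10 11 0 8 4 5 9 14 6 12
Walk LF starting at row 8, prepending L[row]:
  step 1: row=8, L[8]='$', prepend. Next row=LF[8]=0
  step 2: row=0, L[0]='1', prepend. Next row=LF[0]=7
  step 3: row=7, L[7]='a', prepend. Next row=LF[7]=11
  step 4: row=11, L[11]='0', prepend. Next row=LF[11]=5
  step 5: row=5, L[5]='b', prepend. Next row=LF[5]=13
  step 6: row=13, L[13]='b', prepend. Next row=LF[13]=14
  step 7: row=14, L[14]='0', prepend. Next row=LF[14]=6
  step 8: row=6, L[6]='a', prepend. Next row=LF[6]=10
  step 9: row=10, L[10]='0', prepend. Next row=LF[10]=4
  step 10: row=4, L[4]='0', prepend. Next row=LF[4]=3
  step 11: row=3, L[3]='0', prepend. Next row=LF[3]=2
  step 12: row=2, L[2]='0', prepend. Next row=LF[2]=1
  step 13: row=1, L[1]='c', prepend. Next row=LF[1]=15
  step 14: row=15, L[15]='a', prepend. Next row=LF[15]=12
  step 15: row=12, L[12]='1', prepend. Next row=LF[12]=9
  step 16: row=9, L[9]='1', prepend. Next row=LF[9]=8
Reversed output: 11ac0000a0bb0a1$

Answer: 11ac0000a0bb0a1$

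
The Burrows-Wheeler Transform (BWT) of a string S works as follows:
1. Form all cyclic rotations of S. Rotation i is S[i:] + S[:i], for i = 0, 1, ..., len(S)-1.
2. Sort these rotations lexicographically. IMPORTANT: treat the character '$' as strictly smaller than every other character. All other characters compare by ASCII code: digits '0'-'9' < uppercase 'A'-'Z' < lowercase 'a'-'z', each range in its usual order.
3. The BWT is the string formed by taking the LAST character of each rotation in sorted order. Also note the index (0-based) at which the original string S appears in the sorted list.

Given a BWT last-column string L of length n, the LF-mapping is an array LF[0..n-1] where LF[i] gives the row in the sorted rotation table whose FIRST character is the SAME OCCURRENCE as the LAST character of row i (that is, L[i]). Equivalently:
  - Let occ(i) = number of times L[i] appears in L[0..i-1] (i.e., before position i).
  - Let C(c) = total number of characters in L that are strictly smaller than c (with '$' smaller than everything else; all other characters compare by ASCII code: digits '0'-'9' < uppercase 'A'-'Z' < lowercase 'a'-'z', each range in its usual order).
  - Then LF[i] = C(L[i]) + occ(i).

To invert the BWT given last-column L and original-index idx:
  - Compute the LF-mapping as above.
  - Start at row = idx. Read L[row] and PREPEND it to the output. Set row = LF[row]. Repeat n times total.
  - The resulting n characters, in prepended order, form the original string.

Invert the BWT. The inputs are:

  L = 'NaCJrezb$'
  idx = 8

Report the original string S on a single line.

Answer: zebraCJN$

Derivation:
LF mapping: 3 4 1 2 7 6 8 5 0
Walk LF starting at row 8, prepending L[row]:
  step 1: row=8, L[8]='$', prepend. Next row=LF[8]=0
  step 2: row=0, L[0]='N', prepend. Next row=LF[0]=3
  step 3: row=3, L[3]='J', prepend. Next row=LF[3]=2
  step 4: row=2, L[2]='C', prepend. Next row=LF[2]=1
  step 5: row=1, L[1]='a', prepend. Next row=LF[1]=4
  step 6: row=4, L[4]='r', prepend. Next row=LF[4]=7
  step 7: row=7, L[7]='b', prepend. Next row=LF[7]=5
  step 8: row=5, L[5]='e', prepend. Next row=LF[5]=6
  step 9: row=6, L[6]='z', prepend. Next row=LF[6]=8
Reversed output: zebraCJN$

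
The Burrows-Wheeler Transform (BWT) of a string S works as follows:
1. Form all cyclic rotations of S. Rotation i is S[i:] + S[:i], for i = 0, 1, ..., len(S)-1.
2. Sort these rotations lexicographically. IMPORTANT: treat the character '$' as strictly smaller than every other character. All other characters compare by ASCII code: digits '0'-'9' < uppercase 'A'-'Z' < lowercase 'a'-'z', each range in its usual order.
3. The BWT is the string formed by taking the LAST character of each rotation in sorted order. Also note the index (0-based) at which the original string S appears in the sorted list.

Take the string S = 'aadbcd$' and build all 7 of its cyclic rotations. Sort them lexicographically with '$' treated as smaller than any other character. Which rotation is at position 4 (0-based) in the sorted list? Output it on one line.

Answer: cd$aadb

Derivation:
All 7 rotations (rotation i = S[i:]+S[:i]):
  rot[0] = aadbcd$
  rot[1] = adbcd$a
  rot[2] = dbcd$aa
  rot[3] = bcd$aad
  rot[4] = cd$aadb
  rot[5] = d$aadbc
  rot[6] = $aadbcd
Sorted (with $ < everything):
  sorted[0] = $aadbcd
  sorted[1] = aadbcd$
  sorted[2] = adbcd$a
  sorted[3] = bcd$aad
  sorted[4] = cd$aadb
  sorted[5] = d$aadbc
  sorted[6] = dbcd$aa
sorted[4] = cd$aadb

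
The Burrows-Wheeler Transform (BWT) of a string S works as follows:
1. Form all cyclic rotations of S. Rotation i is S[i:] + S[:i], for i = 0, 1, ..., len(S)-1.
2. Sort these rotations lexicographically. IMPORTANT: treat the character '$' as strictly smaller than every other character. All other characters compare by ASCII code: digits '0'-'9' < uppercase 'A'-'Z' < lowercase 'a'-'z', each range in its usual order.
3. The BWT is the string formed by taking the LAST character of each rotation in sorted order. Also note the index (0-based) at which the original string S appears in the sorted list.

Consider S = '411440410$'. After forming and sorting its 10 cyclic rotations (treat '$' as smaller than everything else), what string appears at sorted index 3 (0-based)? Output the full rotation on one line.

Answer: 10$4114404

Derivation:
All 10 rotations (rotation i = S[i:]+S[:i]):
  rot[0] = 411440410$
  rot[1] = 11440410$4
  rot[2] = 1440410$41
  rot[3] = 440410$411
  rot[4] = 40410$4114
  rot[5] = 0410$41144
  rot[6] = 410$411440
  rot[7] = 10$4114404
  rot[8] = 0$41144041
  rot[9] = $411440410
Sorted (with $ < everything):
  sorted[0] = $411440410
  sorted[1] = 0$41144041
  sorted[2] = 0410$41144
  sorted[3] = 10$4114404
  sorted[4] = 11440410$4
  sorted[5] = 1440410$41
  sorted[6] = 40410$4114
  sorted[7] = 410$411440
  sorted[8] = 411440410$
  sorted[9] = 440410$411
sorted[3] = 10$4114404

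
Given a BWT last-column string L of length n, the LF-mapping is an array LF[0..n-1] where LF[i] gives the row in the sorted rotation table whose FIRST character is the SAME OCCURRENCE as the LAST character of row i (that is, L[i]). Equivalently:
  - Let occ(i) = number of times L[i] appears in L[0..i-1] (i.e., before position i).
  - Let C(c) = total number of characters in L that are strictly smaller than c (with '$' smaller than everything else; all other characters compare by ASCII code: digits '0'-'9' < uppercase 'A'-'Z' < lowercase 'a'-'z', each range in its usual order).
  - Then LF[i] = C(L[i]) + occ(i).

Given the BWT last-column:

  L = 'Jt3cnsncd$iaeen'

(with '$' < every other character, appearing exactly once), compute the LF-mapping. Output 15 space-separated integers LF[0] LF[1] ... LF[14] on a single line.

Char counts: '$':1, '3':1, 'J':1, 'a':1, 'c':2, 'd':1, 'e':2, 'i':1, 'n':3, 's':1, 't':1
C (first-col start): C('$')=0, C('3')=1, C('J')=2, C('a')=3, C('c')=4, C('d')=6, C('e')=7, C('i')=9, C('n')=10, C('s')=13, C('t')=14
L[0]='J': occ=0, LF[0]=C('J')+0=2+0=2
L[1]='t': occ=0, LF[1]=C('t')+0=14+0=14
L[2]='3': occ=0, LF[2]=C('3')+0=1+0=1
L[3]='c': occ=0, LF[3]=C('c')+0=4+0=4
L[4]='n': occ=0, LF[4]=C('n')+0=10+0=10
L[5]='s': occ=0, LF[5]=C('s')+0=13+0=13
L[6]='n': occ=1, LF[6]=C('n')+1=10+1=11
L[7]='c': occ=1, LF[7]=C('c')+1=4+1=5
L[8]='d': occ=0, LF[8]=C('d')+0=6+0=6
L[9]='$': occ=0, LF[9]=C('$')+0=0+0=0
L[10]='i': occ=0, LF[10]=C('i')+0=9+0=9
L[11]='a': occ=0, LF[11]=C('a')+0=3+0=3
L[12]='e': occ=0, LF[12]=C('e')+0=7+0=7
L[13]='e': occ=1, LF[13]=C('e')+1=7+1=8
L[14]='n': occ=2, LF[14]=C('n')+2=10+2=12

Answer: 2 14 1 4 10 13 11 5 6 0 9 3 7 8 12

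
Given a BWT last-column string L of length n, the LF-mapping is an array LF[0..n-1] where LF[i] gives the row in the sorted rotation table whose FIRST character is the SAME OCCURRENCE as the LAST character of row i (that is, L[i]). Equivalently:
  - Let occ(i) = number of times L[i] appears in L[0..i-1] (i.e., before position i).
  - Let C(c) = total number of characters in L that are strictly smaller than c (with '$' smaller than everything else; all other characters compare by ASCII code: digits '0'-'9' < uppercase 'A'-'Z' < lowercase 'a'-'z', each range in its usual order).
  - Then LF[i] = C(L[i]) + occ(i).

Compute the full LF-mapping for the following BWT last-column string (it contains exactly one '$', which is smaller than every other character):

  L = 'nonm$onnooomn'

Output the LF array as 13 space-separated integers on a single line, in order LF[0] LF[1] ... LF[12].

Char counts: '$':1, 'm':2, 'n':5, 'o':5
C (first-col start): C('$')=0, C('m')=1, C('n')=3, C('o')=8
L[0]='n': occ=0, LF[0]=C('n')+0=3+0=3
L[1]='o': occ=0, LF[1]=C('o')+0=8+0=8
L[2]='n': occ=1, LF[2]=C('n')+1=3+1=4
L[3]='m': occ=0, LF[3]=C('m')+0=1+0=1
L[4]='$': occ=0, LF[4]=C('$')+0=0+0=0
L[5]='o': occ=1, LF[5]=C('o')+1=8+1=9
L[6]='n': occ=2, LF[6]=C('n')+2=3+2=5
L[7]='n': occ=3, LF[7]=C('n')+3=3+3=6
L[8]='o': occ=2, LF[8]=C('o')+2=8+2=10
L[9]='o': occ=3, LF[9]=C('o')+3=8+3=11
L[10]='o': occ=4, LF[10]=C('o')+4=8+4=12
L[11]='m': occ=1, LF[11]=C('m')+1=1+1=2
L[12]='n': occ=4, LF[12]=C('n')+4=3+4=7

Answer: 3 8 4 1 0 9 5 6 10 11 12 2 7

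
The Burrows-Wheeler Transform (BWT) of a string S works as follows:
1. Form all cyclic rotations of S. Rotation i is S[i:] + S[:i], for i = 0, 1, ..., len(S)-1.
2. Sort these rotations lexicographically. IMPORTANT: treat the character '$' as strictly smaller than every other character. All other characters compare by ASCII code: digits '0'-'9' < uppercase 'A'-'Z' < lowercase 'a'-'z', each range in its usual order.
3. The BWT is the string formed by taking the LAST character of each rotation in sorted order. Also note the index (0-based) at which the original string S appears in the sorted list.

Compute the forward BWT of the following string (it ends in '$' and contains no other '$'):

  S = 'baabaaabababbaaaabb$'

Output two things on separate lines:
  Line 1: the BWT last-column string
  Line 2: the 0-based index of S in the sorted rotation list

Answer: bbbabaaaababbba$aaaa
15

Derivation:
All 20 rotations (rotation i = S[i:]+S[:i]):
  rot[0] = baabaaabababbaaaabb$
  rot[1] = aabaaabababbaaaabb$b
  rot[2] = abaaabababbaaaabb$ba
  rot[3] = baaabababbaaaabb$baa
  rot[4] = aaabababbaaaabb$baab
  rot[5] = aabababbaaaabb$baaba
  rot[6] = abababbaaaabb$baabaa
  rot[7] = bababbaaaabb$baabaaa
  rot[8] = ababbaaaabb$baabaaab
  rot[9] = babbaaaabb$baabaaaba
  rot[10] = abbaaaabb$baabaaabab
  rot[11] = bbaaaabb$baabaaababa
  rot[12] = baaaabb$baabaaababab
  rot[13] = aaaabb$baabaaabababb
  rot[14] = aaabb$baabaaabababba
  rot[15] = aabb$baabaaabababbaa
  rot[16] = abb$baabaaabababbaaa
  rot[17] = bb$baabaaabababbaaaa
  rot[18] = b$baabaaabababbaaaab
  rot[19] = $baabaaabababbaaaabb
Sorted (with $ < everything):
  sorted[0] = $baabaaabababbaaaabb  (last char: 'b')
  sorted[1] = aaaabb$baabaaabababb  (last char: 'b')
  sorted[2] = aaabababbaaaabb$baab  (last char: 'b')
  sorted[3] = aaabb$baabaaabababba  (last char: 'a')
  sorted[4] = aabaaabababbaaaabb$b  (last char: 'b')
  sorted[5] = aabababbaaaabb$baaba  (last char: 'a')
  sorted[6] = aabb$baabaaabababbaa  (last char: 'a')
  sorted[7] = abaaabababbaaaabb$ba  (last char: 'a')
  sorted[8] = abababbaaaabb$baabaa  (last char: 'a')
  sorted[9] = ababbaaaabb$baabaaab  (last char: 'b')
  sorted[10] = abb$baabaaabababbaaa  (last char: 'a')
  sorted[11] = abbaaaabb$baabaaabab  (last char: 'b')
  sorted[12] = b$baabaaabababbaaaab  (last char: 'b')
  sorted[13] = baaaabb$baabaaababab  (last char: 'b')
  sorted[14] = baaabababbaaaabb$baa  (last char: 'a')
  sorted[15] = baabaaabababbaaaabb$  (last char: '$')
  sorted[16] = bababbaaaabb$baabaaa  (last char: 'a')
  sorted[17] = babbaaaabb$baabaaaba  (last char: 'a')
  sorted[18] = bb$baabaaabababbaaaa  (last char: 'a')
  sorted[19] = bbaaaabb$baabaaababa  (last char: 'a')
Last column: bbbabaaaababbba$aaaa
Original string S is at sorted index 15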